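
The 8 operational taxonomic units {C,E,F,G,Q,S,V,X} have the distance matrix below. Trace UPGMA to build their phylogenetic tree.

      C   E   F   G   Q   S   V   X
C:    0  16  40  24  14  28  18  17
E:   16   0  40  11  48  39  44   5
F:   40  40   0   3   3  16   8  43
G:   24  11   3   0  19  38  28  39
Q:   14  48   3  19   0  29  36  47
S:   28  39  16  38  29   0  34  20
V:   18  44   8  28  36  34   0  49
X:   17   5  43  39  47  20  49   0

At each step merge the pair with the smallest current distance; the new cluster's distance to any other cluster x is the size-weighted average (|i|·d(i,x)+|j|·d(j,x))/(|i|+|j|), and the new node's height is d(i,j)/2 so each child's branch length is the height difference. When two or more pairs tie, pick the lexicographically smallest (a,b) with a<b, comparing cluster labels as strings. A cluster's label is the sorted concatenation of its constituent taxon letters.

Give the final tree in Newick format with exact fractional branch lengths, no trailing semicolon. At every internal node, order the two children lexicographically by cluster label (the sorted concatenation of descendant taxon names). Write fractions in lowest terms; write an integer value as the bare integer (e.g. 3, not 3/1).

iteration 1: select F,G (d=3); attach at lengths (3/2, 3/2); label the merged cluster FG
  updated: d(C,FG)=32, d(E,FG)=51/2, d(FG,Q)=11, d(FG,S)=27, d(FG,V)=18, d(FG,X)=41
iteration 2: select E,X (d=5); attach at lengths (5/2, 5/2); label the merged cluster EX
  updated: d(C,EX)=33/2, d(EX,FG)=133/4, d(EX,Q)=95/2, d(EX,S)=59/2, d(EX,V)=93/2
iteration 3: select FG,Q (d=11); attach at lengths (4, 11/2); label the merged cluster FGQ
  updated: d(C,FGQ)=26, d(EX,FGQ)=38, d(FGQ,S)=83/3, d(FGQ,V)=24
iteration 4: select C,EX (d=33/2); attach at lengths (33/4, 23/4); label the merged cluster CEX
  updated: d(CEX,FGQ)=34, d(CEX,S)=29, d(CEX,V)=37
iteration 5: select FGQ,V (d=24); attach at lengths (13/2, 12); label the merged cluster FGQV
  updated: d(CEX,FGQV)=139/4, d(FGQV,S)=117/4
iteration 6: select CEX,S (d=29); attach at lengths (25/4, 29/2); label the merged cluster CESX
  updated: d(CESX,FGQV)=267/8
iteration 7: select CESX,FGQV (d=267/8); attach at lengths (35/16, 75/16); label the merged cluster CEFGQSVX
final tree: (((C:33/4,(E:5/2,X:5/2):23/4):25/4,S:29/2):35/16,(((F:3/2,G:3/2):4,Q:11/2):13/2,V:12):75/16)
total length: 621/8

(((C:33/4,(E:5/2,X:5/2):23/4):25/4,S:29/2):35/16,(((F:3/2,G:3/2):4,Q:11/2):13/2,V:12):75/16)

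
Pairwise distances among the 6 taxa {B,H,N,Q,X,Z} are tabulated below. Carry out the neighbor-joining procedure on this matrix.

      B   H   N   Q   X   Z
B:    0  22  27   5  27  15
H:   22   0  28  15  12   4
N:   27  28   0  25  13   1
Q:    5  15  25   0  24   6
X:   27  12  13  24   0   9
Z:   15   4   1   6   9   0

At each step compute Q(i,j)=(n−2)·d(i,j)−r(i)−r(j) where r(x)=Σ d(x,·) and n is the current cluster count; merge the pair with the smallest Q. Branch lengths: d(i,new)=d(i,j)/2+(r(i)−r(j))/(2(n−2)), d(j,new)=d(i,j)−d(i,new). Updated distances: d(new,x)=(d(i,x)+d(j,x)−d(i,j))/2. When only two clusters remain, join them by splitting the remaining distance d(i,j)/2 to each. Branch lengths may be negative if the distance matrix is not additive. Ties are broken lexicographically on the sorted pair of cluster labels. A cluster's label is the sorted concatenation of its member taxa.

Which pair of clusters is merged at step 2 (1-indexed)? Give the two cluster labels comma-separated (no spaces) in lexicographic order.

N,Z

step 1: merge (B,Q) at d=5, Q=-151; branch lengths B→41/8, Q→-1/8; new cluster BQ
  updated: d(BQ,H)=16, d(BQ,N)=47/2, d(BQ,X)=23, d(BQ,Z)=8
step 2: merge (N,Z) at d=1, Q=-169/2; branch lengths N→31/4, Z→-27/4; new cluster NZ
  updated: d(BQ,NZ)=61/4, d(H,NZ)=31/2, d(NZ,X)=21/2
step 3: merge (BQ,H) at d=16, Q=-263/4; branch lengths BQ→171/16, H→85/16; new cluster BHQ
  updated: d(BHQ,NZ)=59/8, d(BHQ,X)=19/2
step 4: merge (BHQ,NZ) at d=59/8, Q=-219/8; branch lengths BHQ→51/16, NZ→67/16; new cluster BHNQZ
  updated: d(BHNQZ,X)=101/16
step 5: merge (BHNQZ,X) at d=101/16; branch lengths BHNQZ→101/32, X→101/32; new cluster BHNQXZ
final tree: ((((B:41/8,Q:-1/8):171/16,H:85/16):51/16,(N:31/4,Z:-27/4):67/16):101/32,X:101/32)
total length: 571/16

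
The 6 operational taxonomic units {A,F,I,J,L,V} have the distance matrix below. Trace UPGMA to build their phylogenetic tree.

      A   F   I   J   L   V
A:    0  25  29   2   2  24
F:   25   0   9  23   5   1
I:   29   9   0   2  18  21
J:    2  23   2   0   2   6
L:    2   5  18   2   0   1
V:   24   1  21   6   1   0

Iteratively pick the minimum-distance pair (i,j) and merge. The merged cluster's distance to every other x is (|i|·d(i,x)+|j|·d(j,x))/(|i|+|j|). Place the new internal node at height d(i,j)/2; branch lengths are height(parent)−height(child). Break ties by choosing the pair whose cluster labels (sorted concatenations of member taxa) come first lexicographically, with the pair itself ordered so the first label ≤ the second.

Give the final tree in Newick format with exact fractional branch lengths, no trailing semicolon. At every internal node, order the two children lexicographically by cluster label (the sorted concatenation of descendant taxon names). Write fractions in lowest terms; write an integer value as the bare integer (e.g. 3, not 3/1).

step 1: merge (F,V) at d=1; branch lengths F→1/2, V→1/2; new cluster FV
  updated: d(A,FV)=49/2, d(FV,I)=15, d(FV,J)=29/2, d(FV,L)=3
step 2: merge (A,J) at d=2; branch lengths A→1, J→1; new cluster AJ
  updated: d(AJ,FV)=39/2, d(AJ,I)=31/2, d(AJ,L)=2
step 3: merge (AJ,L) at d=2; branch lengths AJ→0, L→1; new cluster AJL
  updated: d(AJL,FV)=14, d(AJL,I)=49/3
step 4: merge (AJL,FV) at d=14; branch lengths AJL→6, FV→13/2; new cluster AFJLV
  updated: d(AFJLV,I)=79/5
step 5: merge (AFJLV,I) at d=79/5; branch lengths AFJLV→9/10, I→79/10; new cluster AFIJLV
final tree: ((((A:1,J:1):0,L:1):6,(F:1/2,V:1/2):13/2):9/10,I:79/10)
total length: 253/10

((((A:1,J:1):0,L:1):6,(F:1/2,V:1/2):13/2):9/10,I:79/10)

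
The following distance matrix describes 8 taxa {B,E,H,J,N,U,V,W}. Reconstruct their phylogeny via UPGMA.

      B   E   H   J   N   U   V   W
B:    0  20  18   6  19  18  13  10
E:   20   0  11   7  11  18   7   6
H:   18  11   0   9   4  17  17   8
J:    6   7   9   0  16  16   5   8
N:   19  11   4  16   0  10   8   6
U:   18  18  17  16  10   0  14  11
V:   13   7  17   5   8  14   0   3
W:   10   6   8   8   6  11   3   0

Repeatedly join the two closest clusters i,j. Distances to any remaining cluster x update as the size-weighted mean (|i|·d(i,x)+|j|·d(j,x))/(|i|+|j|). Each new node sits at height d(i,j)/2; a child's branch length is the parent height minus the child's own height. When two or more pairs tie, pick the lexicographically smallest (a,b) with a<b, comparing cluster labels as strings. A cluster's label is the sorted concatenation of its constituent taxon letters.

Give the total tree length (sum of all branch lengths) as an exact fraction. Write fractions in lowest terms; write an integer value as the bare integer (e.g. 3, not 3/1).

3019/84

iteration 1: select V,W (d=3); attach at lengths (3/2, 3/2); label the merged cluster VW
  updated: d(B,VW)=23/2, d(E,VW)=13/2, d(H,VW)=25/2, d(J,VW)=13/2, d(N,VW)=7, d(U,VW)=25/2
iteration 2: select H,N (d=4); attach at lengths (2, 2); label the merged cluster HN
  updated: d(B,HN)=37/2, d(E,HN)=11, d(HN,J)=25/2, d(HN,U)=27/2, d(HN,VW)=39/4
iteration 3: select B,J (d=6); attach at lengths (3, 3); label the merged cluster BJ
  updated: d(BJ,E)=27/2, d(BJ,HN)=31/2, d(BJ,U)=17, d(BJ,VW)=9
iteration 4: select E,VW (d=13/2); attach at lengths (13/4, 7/4); label the merged cluster EVW
  updated: d(BJ,EVW)=21/2, d(EVW,HN)=61/6, d(EVW,U)=43/3
iteration 5: select EVW,HN (d=61/6); attach at lengths (11/6, 37/12); label the merged cluster EHNVW
  updated: d(BJ,EHNVW)=25/2, d(EHNVW,U)=14
iteration 6: select BJ,EHNVW (d=25/2); attach at lengths (13/4, 7/6); label the merged cluster BEHJNVW
  updated: d(BEHJNVW,U)=104/7
iteration 7: select BEHJNVW,U (d=104/7); attach at lengths (33/28, 52/7); label the merged cluster BEHJNUVW
final tree: (((B:3,J:3):13/4,((E:13/4,(V:3/2,W:3/2):7/4):11/6,(H:2,N:2):37/12):7/6):33/28,U:52/7)
total length: 3019/84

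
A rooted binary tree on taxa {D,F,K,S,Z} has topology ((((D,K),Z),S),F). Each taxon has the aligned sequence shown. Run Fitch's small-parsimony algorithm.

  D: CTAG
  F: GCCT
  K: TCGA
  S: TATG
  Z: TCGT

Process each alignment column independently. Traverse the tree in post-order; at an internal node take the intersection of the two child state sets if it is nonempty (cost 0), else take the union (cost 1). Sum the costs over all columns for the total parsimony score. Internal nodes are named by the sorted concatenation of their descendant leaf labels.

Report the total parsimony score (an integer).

10

site 0, node DK: D={C} ∪ K={T} → {C,T} (+1)
site 0, node DKZ: DK={C,T} ∩ Z={T} → {T} (+0)
site 0, node DKSZ: DKZ={T} ∩ S={T} → {T} (+0)
site 0, node DFKSZ: DKSZ={T} ∪ F={G} → {G,T} (+1)
site 1, node DK: D={T} ∪ K={C} → {C,T} (+1)
site 1, node DKZ: DK={C,T} ∩ Z={C} → {C} (+0)
site 1, node DKSZ: DKZ={C} ∪ S={A} → {A,C} (+1)
site 1, node DFKSZ: DKSZ={A,C} ∩ F={C} → {C} (+0)
site 2, node DK: D={A} ∪ K={G} → {A,G} (+1)
site 2, node DKZ: DK={A,G} ∩ Z={G} → {G} (+0)
site 2, node DKSZ: DKZ={G} ∪ S={T} → {G,T} (+1)
site 2, node DFKSZ: DKSZ={G,T} ∪ F={C} → {C,G,T} (+1)
site 3, node DK: D={G} ∪ K={A} → {A,G} (+1)
site 3, node DKZ: DK={A,G} ∪ Z={T} → {A,G,T} (+1)
site 3, node DKSZ: DKZ={A,G,T} ∩ S={G} → {G} (+0)
site 3, node DFKSZ: DKSZ={G} ∪ F={T} → {G,T} (+1)
per-site changes: [2, 2, 3, 3]; total = 10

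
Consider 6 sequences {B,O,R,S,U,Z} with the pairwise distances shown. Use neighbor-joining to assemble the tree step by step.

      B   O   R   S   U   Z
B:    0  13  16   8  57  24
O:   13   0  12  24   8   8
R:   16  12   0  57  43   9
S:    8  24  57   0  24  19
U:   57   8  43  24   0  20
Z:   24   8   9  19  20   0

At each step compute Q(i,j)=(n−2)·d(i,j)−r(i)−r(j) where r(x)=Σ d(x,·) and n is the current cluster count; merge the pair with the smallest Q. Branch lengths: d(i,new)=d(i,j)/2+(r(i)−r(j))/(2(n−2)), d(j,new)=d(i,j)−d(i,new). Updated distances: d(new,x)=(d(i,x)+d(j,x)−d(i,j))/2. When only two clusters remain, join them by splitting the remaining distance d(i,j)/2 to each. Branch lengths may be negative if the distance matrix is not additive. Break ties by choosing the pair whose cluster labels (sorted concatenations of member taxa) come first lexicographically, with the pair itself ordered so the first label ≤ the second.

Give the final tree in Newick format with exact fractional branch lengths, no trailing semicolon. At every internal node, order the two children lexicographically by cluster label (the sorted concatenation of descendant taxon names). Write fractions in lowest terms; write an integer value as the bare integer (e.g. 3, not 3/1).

iteration 1: select B,S (d=8, Q=-218); attach at lengths (9/4, 23/4); label the merged cluster BS
  updated: d(BS,O)=29/2, d(BS,R)=65/2, d(BS,U)=73/2, d(BS,Z)=35/2
iteration 2: select O,U (d=8, Q=-126); attach at lengths (-41/6, 89/6); label the merged cluster OU
  updated: d(BS,OU)=43/2, d(OU,R)=47/2, d(OU,Z)=10
iteration 3: select BS,OU (d=43/2, Q=-167/2); attach at lengths (119/8, 53/8); label the merged cluster BOSU
  updated: d(BOSU,R)=69/4, d(BOSU,Z)=3
iteration 4: select BOSU,R (d=69/4, Q=-117/4); attach at lengths (45/8, 93/8); label the merged cluster BORSU
  updated: d(BORSU,Z)=-21/8
iteration 5: select BORSU,Z (d=-21/8); attach at lengths (-21/16, -21/16); label the merged cluster BORSUZ
final tree: ((((B:9/4,S:23/4):119/8,(O:-41/6,U:89/6):53/8):45/8,R:93/8):-21/16,Z:-21/16)
total length: 417/8

((((B:9/4,S:23/4):119/8,(O:-41/6,U:89/6):53/8):45/8,R:93/8):-21/16,Z:-21/16)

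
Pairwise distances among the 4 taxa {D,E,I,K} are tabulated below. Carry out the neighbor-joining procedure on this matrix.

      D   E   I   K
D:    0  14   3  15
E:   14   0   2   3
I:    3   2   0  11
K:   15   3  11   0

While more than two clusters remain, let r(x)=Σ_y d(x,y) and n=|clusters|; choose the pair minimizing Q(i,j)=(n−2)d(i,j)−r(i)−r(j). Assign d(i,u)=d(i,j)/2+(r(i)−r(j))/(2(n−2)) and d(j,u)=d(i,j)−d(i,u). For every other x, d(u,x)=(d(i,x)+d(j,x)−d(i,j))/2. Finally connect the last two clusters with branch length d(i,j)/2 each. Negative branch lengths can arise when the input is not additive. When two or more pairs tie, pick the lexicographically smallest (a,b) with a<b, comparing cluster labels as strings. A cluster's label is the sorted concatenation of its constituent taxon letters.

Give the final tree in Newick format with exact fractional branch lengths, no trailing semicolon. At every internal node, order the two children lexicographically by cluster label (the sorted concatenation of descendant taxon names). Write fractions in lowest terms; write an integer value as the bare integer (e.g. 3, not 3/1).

(((D:11/2,I:-5/2):15/2,E:-1):2,K:2)

1. join D+I (d=3, Q=-42) ⇒ DI; edges |D|=11/2, |I|=-5/2
  updated: d(DI,E)=13/2, d(DI,K)=23/2
2. join DI+E (d=13/2, Q=-21) ⇒ DEI; edges |DI|=15/2, |E|=-1
  updated: d(DEI,K)=4
3. join DEI+K (d=4) ⇒ DEIK; edges |DEI|=2, |K|=2
final tree: (((D:11/2,I:-5/2):15/2,E:-1):2,K:2)
total length: 27/2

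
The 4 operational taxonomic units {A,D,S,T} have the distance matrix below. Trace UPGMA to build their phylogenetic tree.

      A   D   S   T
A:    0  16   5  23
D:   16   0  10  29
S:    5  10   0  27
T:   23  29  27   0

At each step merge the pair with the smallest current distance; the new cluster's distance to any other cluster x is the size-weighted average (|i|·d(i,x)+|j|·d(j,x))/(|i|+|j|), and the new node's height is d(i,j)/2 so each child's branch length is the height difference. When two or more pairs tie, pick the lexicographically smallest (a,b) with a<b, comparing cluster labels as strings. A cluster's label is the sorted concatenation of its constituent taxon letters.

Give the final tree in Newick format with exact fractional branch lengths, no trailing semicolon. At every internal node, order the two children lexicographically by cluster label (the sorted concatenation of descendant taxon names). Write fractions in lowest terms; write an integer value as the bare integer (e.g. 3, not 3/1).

1. join A+S (d=5) ⇒ AS; edges |A|=5/2, |S|=5/2
  updated: d(AS,D)=13, d(AS,T)=25
2. join AS+D (d=13) ⇒ ADS; edges |AS|=4, |D|=13/2
  updated: d(ADS,T)=79/3
3. join ADS+T (d=79/3) ⇒ ADST; edges |ADS|=20/3, |T|=79/6
final tree: (((A:5/2,S:5/2):4,D:13/2):20/3,T:79/6)
total length: 106/3

(((A:5/2,S:5/2):4,D:13/2):20/3,T:79/6)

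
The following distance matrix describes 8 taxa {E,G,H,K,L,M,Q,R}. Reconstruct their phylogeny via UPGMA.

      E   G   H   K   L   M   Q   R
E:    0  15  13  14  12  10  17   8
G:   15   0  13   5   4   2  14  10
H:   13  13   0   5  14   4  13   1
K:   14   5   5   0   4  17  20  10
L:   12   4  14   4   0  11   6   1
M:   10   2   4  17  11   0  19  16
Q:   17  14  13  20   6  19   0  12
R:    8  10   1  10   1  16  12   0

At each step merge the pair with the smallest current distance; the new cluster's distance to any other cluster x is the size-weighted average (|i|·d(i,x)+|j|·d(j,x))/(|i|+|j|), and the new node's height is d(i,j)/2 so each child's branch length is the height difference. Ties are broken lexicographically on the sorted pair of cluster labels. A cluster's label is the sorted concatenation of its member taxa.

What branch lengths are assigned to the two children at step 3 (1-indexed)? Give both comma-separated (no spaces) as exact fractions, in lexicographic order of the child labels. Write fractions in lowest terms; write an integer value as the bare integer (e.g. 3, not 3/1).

2,2

1. join H+R (d=1) ⇒ HR; edges |H|=1/2, |R|=1/2
  updated: d(E,HR)=21/2, d(G,HR)=23/2, d(HR,K)=15/2, d(HR,L)=15/2, d(HR,M)=10, d(HR,Q)=25/2
2. join G+M (d=2) ⇒ GM; edges |G|=1, |M|=1
  updated: d(E,GM)=25/2, d(GM,HR)=43/4, d(GM,K)=11, d(GM,L)=15/2, d(GM,Q)=33/2
3. join K+L (d=4) ⇒ KL; edges |K|=2, |L|=2
  updated: d(E,KL)=13, d(GM,KL)=37/4, d(HR,KL)=15/2, d(KL,Q)=13
4. join HR+KL (d=15/2) ⇒ HKLR; edges |HR|=13/4, |KL|=7/4
  updated: d(E,HKLR)=47/4, d(GM,HKLR)=10, d(HKLR,Q)=51/4
5. join GM+HKLR (d=10) ⇒ GHKLMR; edges |GM|=4, |HKLR|=5/4
  updated: d(E,GHKLMR)=12, d(GHKLMR,Q)=14
6. join E+GHKLMR (d=12) ⇒ EGHKLMR; edges |E|=6, |GHKLMR|=1
  updated: d(EGHKLMR,Q)=101/7
7. join EGHKLMR+Q (d=101/7) ⇒ EGHKLMQR; edges |EGHKLMR|=17/14, |Q|=101/14
final tree: ((E:6,((G:1,M:1):4,((H:1/2,R:1/2):13/4,(K:2,L:2):7/4):5/4):1):17/14,Q:101/14)
total length: 915/28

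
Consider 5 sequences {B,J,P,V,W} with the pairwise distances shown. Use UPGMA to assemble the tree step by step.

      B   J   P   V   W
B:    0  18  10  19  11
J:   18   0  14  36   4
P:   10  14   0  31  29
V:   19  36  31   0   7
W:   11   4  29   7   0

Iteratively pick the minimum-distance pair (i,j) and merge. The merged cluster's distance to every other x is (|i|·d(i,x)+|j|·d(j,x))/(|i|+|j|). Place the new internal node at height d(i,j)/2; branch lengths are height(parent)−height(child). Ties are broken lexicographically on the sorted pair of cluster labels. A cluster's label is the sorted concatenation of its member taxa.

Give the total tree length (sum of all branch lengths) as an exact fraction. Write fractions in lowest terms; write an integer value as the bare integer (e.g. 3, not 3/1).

157/4

iteration 1: select J,W (d=4); attach at lengths (2, 2); label the merged cluster JW
  updated: d(B,JW)=29/2, d(JW,P)=43/2, d(JW,V)=43/2
iteration 2: select B,P (d=10); attach at lengths (5, 5); label the merged cluster BP
  updated: d(BP,JW)=18, d(BP,V)=25
iteration 3: select BP,JW (d=18); attach at lengths (4, 7); label the merged cluster BJPW
  updated: d(BJPW,V)=93/4
iteration 4: select BJPW,V (d=93/4); attach at lengths (21/8, 93/8); label the merged cluster BJPVW
final tree: (((B:5,P:5):4,(J:2,W:2):7):21/8,V:93/8)
total length: 157/4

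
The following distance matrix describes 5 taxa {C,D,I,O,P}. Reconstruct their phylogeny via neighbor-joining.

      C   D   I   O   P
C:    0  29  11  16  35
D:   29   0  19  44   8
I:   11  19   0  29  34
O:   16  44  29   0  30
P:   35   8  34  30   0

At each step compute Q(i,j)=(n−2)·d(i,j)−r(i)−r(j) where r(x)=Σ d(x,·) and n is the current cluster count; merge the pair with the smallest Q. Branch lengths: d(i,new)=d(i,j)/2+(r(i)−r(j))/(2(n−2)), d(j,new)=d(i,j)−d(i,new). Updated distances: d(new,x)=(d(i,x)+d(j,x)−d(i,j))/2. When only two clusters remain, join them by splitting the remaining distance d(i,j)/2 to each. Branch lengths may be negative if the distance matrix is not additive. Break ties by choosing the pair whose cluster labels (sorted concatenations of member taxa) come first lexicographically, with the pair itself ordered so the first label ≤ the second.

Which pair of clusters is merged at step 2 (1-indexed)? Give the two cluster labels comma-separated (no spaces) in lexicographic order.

1. join D+P (d=8, Q=-183) ⇒ DP; edges |D|=17/6, |P|=31/6
  updated: d(C,DP)=28, d(DP,I)=45/2, d(DP,O)=33
2. join C+O (d=16, Q=-101) ⇒ CO; edges |C|=9/4, |O|=55/4
  updated: d(CO,DP)=45/2, d(CO,I)=12
3. join CO+DP (d=45/2, Q=-57) ⇒ CDOP; edges |CO|=6, |DP|=33/2
  updated: d(CDOP,I)=6
4. join CDOP+I (d=6) ⇒ CDIOP; edges |CDOP|=3, |I|=3
final tree: (((C:9/4,O:55/4):6,(D:17/6,P:31/6):33/2):3,I:3)
total length: 105/2

C,O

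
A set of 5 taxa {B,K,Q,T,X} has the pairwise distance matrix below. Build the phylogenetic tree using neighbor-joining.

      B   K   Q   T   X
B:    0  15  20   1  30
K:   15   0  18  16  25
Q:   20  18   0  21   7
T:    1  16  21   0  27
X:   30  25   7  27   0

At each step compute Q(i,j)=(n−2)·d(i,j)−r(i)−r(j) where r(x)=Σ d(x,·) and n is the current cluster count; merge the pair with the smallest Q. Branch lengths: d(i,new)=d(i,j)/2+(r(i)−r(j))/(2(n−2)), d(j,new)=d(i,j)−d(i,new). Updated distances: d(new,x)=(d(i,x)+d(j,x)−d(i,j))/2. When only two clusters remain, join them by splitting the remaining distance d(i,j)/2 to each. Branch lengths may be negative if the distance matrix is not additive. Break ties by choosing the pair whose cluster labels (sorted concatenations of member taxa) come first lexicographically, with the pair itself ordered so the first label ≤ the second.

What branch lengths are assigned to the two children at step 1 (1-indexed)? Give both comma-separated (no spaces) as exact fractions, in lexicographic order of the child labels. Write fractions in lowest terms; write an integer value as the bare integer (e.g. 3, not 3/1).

-1/3,22/3

iteration 1: select Q,X (d=7, Q=-134); attach at lengths (-1/3, 22/3); label the merged cluster QX
  updated: d(B,QX)=43/2, d(K,QX)=18, d(QX,T)=41/2
iteration 2: select B,T (d=1, Q=-73); attach at lengths (1/2, 1/2); label the merged cluster BT
  updated: d(BT,K)=15, d(BT,QX)=41/2
iteration 3: select BT,K (d=15, Q=-107/2); attach at lengths (35/4, 25/4); label the merged cluster BKT
  updated: d(BKT,QX)=47/4
iteration 4: select BKT,QX (d=47/4); attach at lengths (47/8, 47/8); label the merged cluster BKQTX
final tree: (((B:1/2,T:1/2):35/4,K:25/4):47/8,(Q:-1/3,X:22/3):47/8)
total length: 139/4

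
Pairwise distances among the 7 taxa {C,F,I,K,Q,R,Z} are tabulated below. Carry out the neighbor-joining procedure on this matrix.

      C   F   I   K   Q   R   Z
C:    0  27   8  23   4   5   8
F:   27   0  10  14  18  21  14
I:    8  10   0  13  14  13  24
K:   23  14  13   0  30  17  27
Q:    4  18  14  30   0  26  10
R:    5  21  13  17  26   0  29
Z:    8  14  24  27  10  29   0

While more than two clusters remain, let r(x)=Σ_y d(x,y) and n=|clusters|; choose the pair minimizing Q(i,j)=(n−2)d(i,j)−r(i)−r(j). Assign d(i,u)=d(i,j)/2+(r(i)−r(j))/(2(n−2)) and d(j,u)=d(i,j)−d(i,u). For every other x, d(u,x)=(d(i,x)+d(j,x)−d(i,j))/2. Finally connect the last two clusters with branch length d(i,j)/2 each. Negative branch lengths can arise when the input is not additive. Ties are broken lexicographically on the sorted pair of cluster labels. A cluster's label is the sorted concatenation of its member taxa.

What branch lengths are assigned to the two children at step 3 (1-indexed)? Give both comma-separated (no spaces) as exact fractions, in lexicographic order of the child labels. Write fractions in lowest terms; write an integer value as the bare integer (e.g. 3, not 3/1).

step 1: merge (Q,Z) at d=10, Q=-164; branch lengths Q→4, Z→6; new cluster QZ
  updated: d(C,QZ)=1, d(F,QZ)=11, d(I,QZ)=14, d(K,QZ)=47/2, d(QZ,R)=45/2
step 2: merge (C,QZ) at d=1, Q=-132; branch lengths C→-1/2, QZ→3/2; new cluster CQZ
  updated: d(CQZ,F)=37/2, d(CQZ,I)=21/2, d(CQZ,K)=91/4, d(CQZ,R)=53/4
step 3: merge (CQZ,R) at d=53/4, Q=-179/2; branch lengths CQZ→27/4, R→13/2; new cluster CQRZ
  updated: d(CQRZ,F)=105/8, d(CQRZ,I)=41/8, d(CQRZ,K)=53/4
step 4: merge (CQRZ,I) at d=41/8, Q=-395/8; branch lengths CQRZ→109/32, I→55/32; new cluster CIQRZ
  updated: d(CIQRZ,F)=9, d(CIQRZ,K)=169/16
step 5: merge (CIQRZ,F) at d=9, Q=-537/16; branch lengths CIQRZ→89/32, F→199/32; new cluster CFIQRZ
  updated: d(CFIQRZ,K)=249/32
step 6: merge (CFIQRZ,K) at d=249/32; branch lengths CFIQRZ→249/64, K→249/64; new cluster CFIKQRZ
final tree: (((((C:-1/2,(Q:4,Z:6):3/2):27/4,R:13/2):109/32,I:55/32):89/32,F:199/32):249/64,K:249/64)
total length: 1477/32

27/4,13/2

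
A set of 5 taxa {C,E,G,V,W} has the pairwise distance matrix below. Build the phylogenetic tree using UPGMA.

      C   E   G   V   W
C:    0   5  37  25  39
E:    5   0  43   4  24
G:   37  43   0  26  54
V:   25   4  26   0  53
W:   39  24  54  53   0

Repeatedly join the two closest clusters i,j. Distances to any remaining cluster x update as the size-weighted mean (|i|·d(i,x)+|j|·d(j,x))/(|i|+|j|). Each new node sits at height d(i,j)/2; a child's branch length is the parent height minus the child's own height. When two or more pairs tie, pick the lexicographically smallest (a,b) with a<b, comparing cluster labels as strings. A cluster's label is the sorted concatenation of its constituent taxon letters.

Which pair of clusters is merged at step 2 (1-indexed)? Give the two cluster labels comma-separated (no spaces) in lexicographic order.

C,EV

1. join E+V (d=4) ⇒ EV; edges |E|=2, |V|=2
  updated: d(C,EV)=15, d(EV,G)=69/2, d(EV,W)=77/2
2. join C+EV (d=15) ⇒ CEV; edges |C|=15/2, |EV|=11/2
  updated: d(CEV,G)=106/3, d(CEV,W)=116/3
3. join CEV+G (d=106/3) ⇒ CEGV; edges |CEV|=61/6, |G|=53/3
  updated: d(CEGV,W)=85/2
4. join CEGV+W (d=85/2) ⇒ CEGVW; edges |CEGV|=43/12, |W|=85/4
final tree: (((C:15/2,(E:2,V:2):11/2):61/6,G:53/3):43/12,W:85/4)
total length: 209/3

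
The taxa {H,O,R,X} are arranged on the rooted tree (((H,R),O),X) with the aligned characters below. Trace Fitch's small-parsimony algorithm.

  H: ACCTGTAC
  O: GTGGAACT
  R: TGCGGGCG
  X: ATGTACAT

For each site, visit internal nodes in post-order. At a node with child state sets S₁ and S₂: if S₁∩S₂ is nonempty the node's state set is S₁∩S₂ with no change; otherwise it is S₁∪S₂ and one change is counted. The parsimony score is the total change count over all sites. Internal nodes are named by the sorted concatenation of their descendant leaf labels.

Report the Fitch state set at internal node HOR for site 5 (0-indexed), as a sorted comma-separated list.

[col 0] HR: children H:{A}, R:{T} ∪→ {A,T}; cost 1
[col 0] HOR: children HR:{A,T}, O:{G} ∪→ {A,G,T}; cost 1
[col 0] HORX: children HOR:{A,G,T}, X:{A} ∩→ {A}; cost 0
[col 1] HR: children H:{C}, R:{G} ∪→ {C,G}; cost 1
[col 1] HOR: children HR:{C,G}, O:{T} ∪→ {C,G,T}; cost 1
[col 1] HORX: children HOR:{C,G,T}, X:{T} ∩→ {T}; cost 0
[col 2] HR: children H:{C}, R:{C} ∩→ {C}; cost 0
[col 2] HOR: children HR:{C}, O:{G} ∪→ {C,G}; cost 1
[col 2] HORX: children HOR:{C,G}, X:{G} ∩→ {G}; cost 0
[col 3] HR: children H:{T}, R:{G} ∪→ {G,T}; cost 1
[col 3] HOR: children HR:{G,T}, O:{G} ∩→ {G}; cost 0
[col 3] HORX: children HOR:{G}, X:{T} ∪→ {G,T}; cost 1
[col 4] HR: children H:{G}, R:{G} ∩→ {G}; cost 0
[col 4] HOR: children HR:{G}, O:{A} ∪→ {A,G}; cost 1
[col 4] HORX: children HOR:{A,G}, X:{A} ∩→ {A}; cost 0
[col 5] HR: children H:{T}, R:{G} ∪→ {G,T}; cost 1
[col 5] HOR: children HR:{G,T}, O:{A} ∪→ {A,G,T}; cost 1
[col 5] HORX: children HOR:{A,G,T}, X:{C} ∪→ {A,C,G,T}; cost 1
[col 6] HR: children H:{A}, R:{C} ∪→ {A,C}; cost 1
[col 6] HOR: children HR:{A,C}, O:{C} ∩→ {C}; cost 0
[col 6] HORX: children HOR:{C}, X:{A} ∪→ {A,C}; cost 1
[col 7] HR: children H:{C}, R:{G} ∪→ {C,G}; cost 1
[col 7] HOR: children HR:{C,G}, O:{T} ∪→ {C,G,T}; cost 1
[col 7] HORX: children HOR:{C,G,T}, X:{T} ∩→ {T}; cost 0
per-site changes: [2, 2, 1, 2, 1, 3, 2, 2]; total = 15

A,G,T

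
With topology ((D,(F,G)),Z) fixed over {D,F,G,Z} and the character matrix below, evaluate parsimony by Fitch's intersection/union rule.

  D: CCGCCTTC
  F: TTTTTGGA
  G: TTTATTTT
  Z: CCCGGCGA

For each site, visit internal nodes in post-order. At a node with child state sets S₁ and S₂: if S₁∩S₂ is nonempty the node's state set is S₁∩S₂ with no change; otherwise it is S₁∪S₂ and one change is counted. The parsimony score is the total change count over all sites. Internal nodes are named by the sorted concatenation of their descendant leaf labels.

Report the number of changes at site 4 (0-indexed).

2

site 0, node FG: F={T} ∩ G={T} → {T} (+0)
site 0, node DFG: D={C} ∪ FG={T} → {C,T} (+1)
site 0, node DFGZ: DFG={C,T} ∩ Z={C} → {C} (+0)
site 1, node FG: F={T} ∩ G={T} → {T} (+0)
site 1, node DFG: D={C} ∪ FG={T} → {C,T} (+1)
site 1, node DFGZ: DFG={C,T} ∩ Z={C} → {C} (+0)
site 2, node FG: F={T} ∩ G={T} → {T} (+0)
site 2, node DFG: D={G} ∪ FG={T} → {G,T} (+1)
site 2, node DFGZ: DFG={G,T} ∪ Z={C} → {C,G,T} (+1)
site 3, node FG: F={T} ∪ G={A} → {A,T} (+1)
site 3, node DFG: D={C} ∪ FG={A,T} → {A,C,T} (+1)
site 3, node DFGZ: DFG={A,C,T} ∪ Z={G} → {A,C,G,T} (+1)
site 4, node FG: F={T} ∩ G={T} → {T} (+0)
site 4, node DFG: D={C} ∪ FG={T} → {C,T} (+1)
site 4, node DFGZ: DFG={C,T} ∪ Z={G} → {C,G,T} (+1)
site 5, node FG: F={G} ∪ G={T} → {G,T} (+1)
site 5, node DFG: D={T} ∩ FG={G,T} → {T} (+0)
site 5, node DFGZ: DFG={T} ∪ Z={C} → {C,T} (+1)
site 6, node FG: F={G} ∪ G={T} → {G,T} (+1)
site 6, node DFG: D={T} ∩ FG={G,T} → {T} (+0)
site 6, node DFGZ: DFG={T} ∪ Z={G} → {G,T} (+1)
site 7, node FG: F={A} ∪ G={T} → {A,T} (+1)
site 7, node DFG: D={C} ∪ FG={A,T} → {A,C,T} (+1)
site 7, node DFGZ: DFG={A,C,T} ∩ Z={A} → {A} (+0)
per-site changes: [1, 1, 2, 3, 2, 2, 2, 2]; total = 15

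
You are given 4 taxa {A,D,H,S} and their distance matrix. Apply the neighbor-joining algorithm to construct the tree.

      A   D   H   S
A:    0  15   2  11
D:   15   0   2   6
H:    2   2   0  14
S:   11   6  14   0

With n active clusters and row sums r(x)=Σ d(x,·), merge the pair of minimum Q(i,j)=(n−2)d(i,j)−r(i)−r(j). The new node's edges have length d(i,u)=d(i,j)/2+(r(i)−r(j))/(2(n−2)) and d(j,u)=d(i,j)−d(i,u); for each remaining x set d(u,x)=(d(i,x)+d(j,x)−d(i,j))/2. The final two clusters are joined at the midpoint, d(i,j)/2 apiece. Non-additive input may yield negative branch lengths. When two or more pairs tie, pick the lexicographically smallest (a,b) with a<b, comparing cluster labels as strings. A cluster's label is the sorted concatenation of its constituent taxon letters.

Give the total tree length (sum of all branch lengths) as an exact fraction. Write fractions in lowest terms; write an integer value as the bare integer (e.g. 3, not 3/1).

29/2

1. join A+H (d=2, Q=-42) ⇒ AH; edges |A|=7/2, |H|=-3/2
  updated: d(AH,D)=15/2, d(AH,S)=23/2
2. join AH+D (d=15/2, Q=-25) ⇒ ADH; edges |AH|=13/2, |D|=1
  updated: d(ADH,S)=5
3. join ADH+S (d=5) ⇒ ADHS; edges |ADH|=5/2, |S|=5/2
final tree: (((A:7/2,H:-3/2):13/2,D:1):5/2,S:5/2)
total length: 29/2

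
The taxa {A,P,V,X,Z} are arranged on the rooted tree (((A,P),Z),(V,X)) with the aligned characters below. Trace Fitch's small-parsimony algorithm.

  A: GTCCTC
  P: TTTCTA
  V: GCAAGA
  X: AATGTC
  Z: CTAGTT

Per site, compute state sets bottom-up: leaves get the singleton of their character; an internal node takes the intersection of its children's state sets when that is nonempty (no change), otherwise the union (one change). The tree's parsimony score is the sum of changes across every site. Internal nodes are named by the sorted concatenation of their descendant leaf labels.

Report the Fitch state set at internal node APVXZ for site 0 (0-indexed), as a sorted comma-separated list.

G

site 0, node AP: A={G} ∪ P={T} → {G,T} (+1)
site 0, node APZ: AP={G,T} ∪ Z={C} → {C,G,T} (+1)
site 0, node VX: V={G} ∪ X={A} → {A,G} (+1)
site 0, node APVXZ: APZ={C,G,T} ∩ VX={A,G} → {G} (+0)
site 1, node AP: A={T} ∩ P={T} → {T} (+0)
site 1, node APZ: AP={T} ∩ Z={T} → {T} (+0)
site 1, node VX: V={C} ∪ X={A} → {A,C} (+1)
site 1, node APVXZ: APZ={T} ∪ VX={A,C} → {A,C,T} (+1)
site 2, node AP: A={C} ∪ P={T} → {C,T} (+1)
site 2, node APZ: AP={C,T} ∪ Z={A} → {A,C,T} (+1)
site 2, node VX: V={A} ∪ X={T} → {A,T} (+1)
site 2, node APVXZ: APZ={A,C,T} ∩ VX={A,T} → {A,T} (+0)
site 3, node AP: A={C} ∩ P={C} → {C} (+0)
site 3, node APZ: AP={C} ∪ Z={G} → {C,G} (+1)
site 3, node VX: V={A} ∪ X={G} → {A,G} (+1)
site 3, node APVXZ: APZ={C,G} ∩ VX={A,G} → {G} (+0)
site 4, node AP: A={T} ∩ P={T} → {T} (+0)
site 4, node APZ: AP={T} ∩ Z={T} → {T} (+0)
site 4, node VX: V={G} ∪ X={T} → {G,T} (+1)
site 4, node APVXZ: APZ={T} ∩ VX={G,T} → {T} (+0)
site 5, node AP: A={C} ∪ P={A} → {A,C} (+1)
site 5, node APZ: AP={A,C} ∪ Z={T} → {A,C,T} (+1)
site 5, node VX: V={A} ∪ X={C} → {A,C} (+1)
site 5, node APVXZ: APZ={A,C,T} ∩ VX={A,C} → {A,C} (+0)
per-site changes: [3, 2, 3, 2, 1, 3]; total = 14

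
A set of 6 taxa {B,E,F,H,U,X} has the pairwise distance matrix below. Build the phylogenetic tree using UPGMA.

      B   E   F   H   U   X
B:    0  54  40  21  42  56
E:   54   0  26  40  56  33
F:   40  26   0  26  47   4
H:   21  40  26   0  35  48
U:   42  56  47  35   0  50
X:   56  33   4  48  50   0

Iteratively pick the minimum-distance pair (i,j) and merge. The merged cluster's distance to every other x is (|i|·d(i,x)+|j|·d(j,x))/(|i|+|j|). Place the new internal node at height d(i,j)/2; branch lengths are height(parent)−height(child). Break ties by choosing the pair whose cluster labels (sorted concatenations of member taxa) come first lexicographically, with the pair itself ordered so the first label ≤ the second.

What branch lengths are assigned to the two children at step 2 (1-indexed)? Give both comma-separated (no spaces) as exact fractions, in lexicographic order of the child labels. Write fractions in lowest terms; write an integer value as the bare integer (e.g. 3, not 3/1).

21/2,21/2

iteration 1: select F,X (d=4); attach at lengths (2, 2); label the merged cluster FX
  updated: d(B,FX)=48, d(E,FX)=59/2, d(FX,H)=37, d(FX,U)=97/2
iteration 2: select B,H (d=21); attach at lengths (21/2, 21/2); label the merged cluster BH
  updated: d(BH,E)=47, d(BH,FX)=85/2, d(BH,U)=77/2
iteration 3: select E,FX (d=59/2); attach at lengths (59/4, 51/4); label the merged cluster EFX
  updated: d(BH,EFX)=44, d(EFX,U)=51
iteration 4: select BH,U (d=77/2); attach at lengths (35/4, 77/4); label the merged cluster BHU
  updated: d(BHU,EFX)=139/3
iteration 5: select BHU,EFX (d=139/3); attach at lengths (47/12, 101/12); label the merged cluster BEFHUX
final tree: (((B:21/2,H:21/2):35/4,U:77/4):47/12,(E:59/4,(F:2,X:2):51/4):101/12)
total length: 557/6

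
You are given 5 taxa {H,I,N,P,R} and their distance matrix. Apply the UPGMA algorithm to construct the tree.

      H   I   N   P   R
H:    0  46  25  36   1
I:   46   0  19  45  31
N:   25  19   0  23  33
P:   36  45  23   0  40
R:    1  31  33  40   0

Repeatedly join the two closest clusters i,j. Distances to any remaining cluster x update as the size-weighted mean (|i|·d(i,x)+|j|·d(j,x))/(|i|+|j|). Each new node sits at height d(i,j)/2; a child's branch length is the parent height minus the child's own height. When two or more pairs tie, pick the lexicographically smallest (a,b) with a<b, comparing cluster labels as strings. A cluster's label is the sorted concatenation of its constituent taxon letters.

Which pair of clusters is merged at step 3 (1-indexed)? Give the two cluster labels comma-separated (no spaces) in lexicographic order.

1. join H+R (d=1) ⇒ HR; edges |H|=1/2, |R|=1/2
  updated: d(HR,I)=77/2, d(HR,N)=29, d(HR,P)=38
2. join I+N (d=19) ⇒ IN; edges |I|=19/2, |N|=19/2
  updated: d(HR,IN)=135/4, d(IN,P)=34
3. join HR+IN (d=135/4) ⇒ HINR; edges |HR|=131/8, |IN|=59/8
  updated: d(HINR,P)=36
4. join HINR+P (d=36) ⇒ HINPR; edges |HINR|=9/8, |P|=18
final tree: (((H:1/2,R:1/2):131/8,(I:19/2,N:19/2):59/8):9/8,P:18)
total length: 503/8

HR,IN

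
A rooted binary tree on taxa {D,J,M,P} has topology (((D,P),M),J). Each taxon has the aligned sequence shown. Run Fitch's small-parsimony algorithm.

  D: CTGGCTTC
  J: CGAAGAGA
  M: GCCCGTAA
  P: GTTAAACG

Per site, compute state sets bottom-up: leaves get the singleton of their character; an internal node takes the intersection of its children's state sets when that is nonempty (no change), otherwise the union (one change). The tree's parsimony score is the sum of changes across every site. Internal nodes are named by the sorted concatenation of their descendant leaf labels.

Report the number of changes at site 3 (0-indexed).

2

site 0, node DP: D={C} ∪ P={G} → {C,G} (+1)
site 0, node DMP: DP={C,G} ∩ M={G} → {G} (+0)
site 0, node DJMP: DMP={G} ∪ J={C} → {C,G} (+1)
site 1, node DP: D={T} ∩ P={T} → {T} (+0)
site 1, node DMP: DP={T} ∪ M={C} → {C,T} (+1)
site 1, node DJMP: DMP={C,T} ∪ J={G} → {C,G,T} (+1)
site 2, node DP: D={G} ∪ P={T} → {G,T} (+1)
site 2, node DMP: DP={G,T} ∪ M={C} → {C,G,T} (+1)
site 2, node DJMP: DMP={C,G,T} ∪ J={A} → {A,C,G,T} (+1)
site 3, node DP: D={G} ∪ P={A} → {A,G} (+1)
site 3, node DMP: DP={A,G} ∪ M={C} → {A,C,G} (+1)
site 3, node DJMP: DMP={A,C,G} ∩ J={A} → {A} (+0)
site 4, node DP: D={C} ∪ P={A} → {A,C} (+1)
site 4, node DMP: DP={A,C} ∪ M={G} → {A,C,G} (+1)
site 4, node DJMP: DMP={A,C,G} ∩ J={G} → {G} (+0)
site 5, node DP: D={T} ∪ P={A} → {A,T} (+1)
site 5, node DMP: DP={A,T} ∩ M={T} → {T} (+0)
site 5, node DJMP: DMP={T} ∪ J={A} → {A,T} (+1)
site 6, node DP: D={T} ∪ P={C} → {C,T} (+1)
site 6, node DMP: DP={C,T} ∪ M={A} → {A,C,T} (+1)
site 6, node DJMP: DMP={A,C,T} ∪ J={G} → {A,C,G,T} (+1)
site 7, node DP: D={C} ∪ P={G} → {C,G} (+1)
site 7, node DMP: DP={C,G} ∪ M={A} → {A,C,G} (+1)
site 7, node DJMP: DMP={A,C,G} ∩ J={A} → {A} (+0)
per-site changes: [2, 2, 3, 2, 2, 2, 3, 2]; total = 18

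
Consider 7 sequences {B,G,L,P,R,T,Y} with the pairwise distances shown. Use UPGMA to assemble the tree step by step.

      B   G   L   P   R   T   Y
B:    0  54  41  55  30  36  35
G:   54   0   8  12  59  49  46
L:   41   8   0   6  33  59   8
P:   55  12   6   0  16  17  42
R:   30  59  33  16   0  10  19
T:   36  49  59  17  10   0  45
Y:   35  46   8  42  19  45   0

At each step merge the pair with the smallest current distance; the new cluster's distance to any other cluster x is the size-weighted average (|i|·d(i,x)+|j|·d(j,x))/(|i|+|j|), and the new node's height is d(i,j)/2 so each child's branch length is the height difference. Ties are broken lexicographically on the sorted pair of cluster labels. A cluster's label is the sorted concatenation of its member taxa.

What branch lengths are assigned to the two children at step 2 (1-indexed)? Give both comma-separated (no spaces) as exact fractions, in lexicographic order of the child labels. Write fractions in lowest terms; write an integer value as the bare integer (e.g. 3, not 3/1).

1. join L+P (d=6) ⇒ LP; edges |L|=3, |P|=3
  updated: d(B,LP)=48, d(G,LP)=10, d(LP,R)=49/2, d(LP,T)=38, d(LP,Y)=25
2. join G+LP (d=10) ⇒ GLP; edges |G|=5, |LP|=2
  updated: d(B,GLP)=50, d(GLP,R)=36, d(GLP,T)=125/3, d(GLP,Y)=32
3. join R+T (d=10) ⇒ RT; edges |R|=5, |T|=5
  updated: d(B,RT)=33, d(GLP,RT)=233/6, d(RT,Y)=32
4. join GLP+Y (d=32) ⇒ GLPY; edges |GLP|=11, |Y|=16
  updated: d(B,GLPY)=185/4, d(GLPY,RT)=297/8
5. join B+RT (d=33) ⇒ BRT; edges |B|=33/2, |RT|=23/2
  updated: d(BRT,GLPY)=241/6
6. join BRT+GLPY (d=241/6) ⇒ BGLPRTY; edges |BRT|=43/12, |GLPY|=49/12
final tree: ((B:33/2,(R:5,T:5):23/2):43/12,((G:5,(L:3,P:3):2):11,Y:16):49/12)
total length: 257/3

5,2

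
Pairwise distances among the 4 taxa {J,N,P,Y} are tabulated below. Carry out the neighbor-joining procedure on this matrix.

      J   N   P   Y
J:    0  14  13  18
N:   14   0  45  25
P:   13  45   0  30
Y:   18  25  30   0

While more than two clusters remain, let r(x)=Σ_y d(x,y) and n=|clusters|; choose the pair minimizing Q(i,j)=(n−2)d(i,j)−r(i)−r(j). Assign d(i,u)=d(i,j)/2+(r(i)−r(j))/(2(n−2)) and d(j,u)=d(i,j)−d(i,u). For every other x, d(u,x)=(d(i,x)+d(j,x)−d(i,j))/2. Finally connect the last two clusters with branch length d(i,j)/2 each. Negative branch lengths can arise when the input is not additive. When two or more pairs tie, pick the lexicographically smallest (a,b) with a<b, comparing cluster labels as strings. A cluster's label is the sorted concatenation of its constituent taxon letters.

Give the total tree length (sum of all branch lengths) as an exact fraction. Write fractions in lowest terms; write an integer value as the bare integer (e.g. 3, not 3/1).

183/4

step 1: merge (J,P) at d=13, Q=-107; branch lengths J→-17/4, P→69/4; new cluster JP
  updated: d(JP,N)=23, d(JP,Y)=35/2
step 2: merge (JP,N) at d=23, Q=-131/2; branch lengths JP→31/4, N→61/4; new cluster JNP
  updated: d(JNP,Y)=39/4
step 3: merge (JNP,Y) at d=39/4; branch lengths JNP→39/8, Y→39/8; new cluster JNPY
final tree: (((J:-17/4,P:69/4):31/4,N:61/4):39/8,Y:39/8)
total length: 183/4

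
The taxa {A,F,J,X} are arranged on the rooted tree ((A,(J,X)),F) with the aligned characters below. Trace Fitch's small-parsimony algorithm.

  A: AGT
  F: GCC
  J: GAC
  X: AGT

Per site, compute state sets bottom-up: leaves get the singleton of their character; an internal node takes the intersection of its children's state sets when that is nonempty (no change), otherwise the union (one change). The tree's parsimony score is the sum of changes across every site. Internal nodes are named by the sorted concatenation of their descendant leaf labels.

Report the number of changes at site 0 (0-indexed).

2

site 0, node JX: J={G} ∪ X={A} → {A,G} (+1)
site 0, node AJX: A={A} ∩ JX={A,G} → {A} (+0)
site 0, node AFJX: AJX={A} ∪ F={G} → {A,G} (+1)
site 1, node JX: J={A} ∪ X={G} → {A,G} (+1)
site 1, node AJX: A={G} ∩ JX={A,G} → {G} (+0)
site 1, node AFJX: AJX={G} ∪ F={C} → {C,G} (+1)
site 2, node JX: J={C} ∪ X={T} → {C,T} (+1)
site 2, node AJX: A={T} ∩ JX={C,T} → {T} (+0)
site 2, node AFJX: AJX={T} ∪ F={C} → {C,T} (+1)
per-site changes: [2, 2, 2]; total = 6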